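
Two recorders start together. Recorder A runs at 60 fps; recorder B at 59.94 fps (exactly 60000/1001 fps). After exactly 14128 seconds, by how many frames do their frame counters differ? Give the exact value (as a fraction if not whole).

A emits 60 × 14128 = 847680 frames; B emits 60000/1001 × 14128 = 847680000/1001.
Difference = 847680/1001 frames (≈ 846.8332); B is behind A.

847680/1001 frames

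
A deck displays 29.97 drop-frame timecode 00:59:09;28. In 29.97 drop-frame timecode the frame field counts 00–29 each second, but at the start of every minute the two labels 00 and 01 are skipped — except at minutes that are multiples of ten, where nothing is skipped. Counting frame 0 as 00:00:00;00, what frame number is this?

106390

As if non-drop at 30 labels/s: (0 × 3600 + 59 × 60 + 9) × 30 + 28 = 106498.
Minute boundaries passed: 59; those not divisible by 10: 59 − 5 = 54; dropped labels = 2 × 54 = 108.
Actual frame index = 106498 − 108 = 106390.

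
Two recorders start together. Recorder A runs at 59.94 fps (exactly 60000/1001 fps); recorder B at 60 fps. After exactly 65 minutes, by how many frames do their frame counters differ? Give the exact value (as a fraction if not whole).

18000/77 frames

65 min = 3900 s.
A emits 60000/1001 × 3900 = 18000000/77 frames; B emits 60 × 3900 = 234000.
Difference = 18000/77 frames (≈ 233.7662); B is ahead of A.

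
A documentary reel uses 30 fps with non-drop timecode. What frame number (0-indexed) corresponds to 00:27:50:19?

frame 50119

Total seconds to the label: (0 × 3600 + 27 × 60 + 50) = 1670.
Frame index = 1670 × 30 + 19 = 50119.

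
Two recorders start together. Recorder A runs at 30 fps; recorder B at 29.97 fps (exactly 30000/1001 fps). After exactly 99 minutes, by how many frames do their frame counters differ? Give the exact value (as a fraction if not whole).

16200/91 frames

99 min = 5940 s.
A emits 30 × 5940 = 178200 frames; B emits 30000/1001 × 5940 = 16200000/91.
Difference = 16200/91 frames (≈ 178.0220); B is behind A.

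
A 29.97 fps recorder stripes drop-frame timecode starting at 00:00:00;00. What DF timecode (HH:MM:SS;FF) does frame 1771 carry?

00:00:59;01

Ten DF minutes hold 17982 frames, so frame 1771 lies in block 0 (frames 0–17981) with 1771 frames into that block.
The block's first minute is 1800 frames and the rest 1798 each; 1771 frames reaches minute 0, so 0 × 18 + 0 × 2 = 0 labels have been skipped so far.
Adding those back, label number 1771 + 0 = 1771 at 30 labels/s is 59 s + 1 f = 0 h 0 min 59 s frame 1, i.e. 00:00:59;01.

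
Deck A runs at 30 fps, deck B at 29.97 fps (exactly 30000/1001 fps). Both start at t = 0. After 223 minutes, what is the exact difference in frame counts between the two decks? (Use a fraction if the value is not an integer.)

223 min = 13380 s.
A emits 30 × 13380 = 401400 frames; B emits 30000/1001 × 13380 = 401400000/1001.
Difference = 401400/1001 frames (≈ 400.9990); B is behind A.

401400/1001 frames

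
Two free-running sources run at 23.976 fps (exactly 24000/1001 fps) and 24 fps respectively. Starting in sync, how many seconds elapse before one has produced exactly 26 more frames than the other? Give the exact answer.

The gap grows by |24 − 24000/1001| = 24/1001 frames per second.
Time for a 26-frame gap: 26 ÷ (24/1001) = 13013/12 s.

13013/12 seconds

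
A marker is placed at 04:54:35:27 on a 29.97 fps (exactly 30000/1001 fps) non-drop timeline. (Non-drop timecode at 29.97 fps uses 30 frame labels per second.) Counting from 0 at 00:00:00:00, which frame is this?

Total seconds to the label: (4 × 3600 + 54 × 60 + 35) = 17675.
Frame index = 17675 × 30 + 27 = 530277.

frame 530277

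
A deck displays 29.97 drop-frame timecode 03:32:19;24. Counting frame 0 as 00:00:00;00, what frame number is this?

Complete 10-minute blocks: 21, each 17982 frames → 377622.
Remaining 2 whole minutes in the current block: 1800 + 1 × 1798 = 3598 frames.
Within the current minute: 19 × 30 + 24 − 2 = 592 (labels ;00/;01 skipped at this minute). Total = 377622 + 3598 + 592 = 381812.

381812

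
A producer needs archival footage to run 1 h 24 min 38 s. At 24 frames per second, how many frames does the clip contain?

121872 frames

1 h 24 min 38 s = 5078 s.
Frames = 5078 × 24 = 121872.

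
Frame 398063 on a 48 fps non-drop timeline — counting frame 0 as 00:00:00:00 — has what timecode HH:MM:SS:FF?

398063 ÷ 48 = 8292 full seconds, remainder 47 frames.
8292 s = 2 h 18 min 12 s.
Timecode: 02:18:12:47.

02:18:12:47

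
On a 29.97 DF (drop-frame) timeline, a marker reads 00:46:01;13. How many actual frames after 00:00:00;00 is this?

82759

As if non-drop at 30 labels/s: (0 × 3600 + 46 × 60 + 1) × 30 + 13 = 82843.
Minute boundaries passed: 46; those not divisible by 10: 46 − 4 = 42; dropped labels = 2 × 42 = 84.
Actual frame index = 82843 − 84 = 82759.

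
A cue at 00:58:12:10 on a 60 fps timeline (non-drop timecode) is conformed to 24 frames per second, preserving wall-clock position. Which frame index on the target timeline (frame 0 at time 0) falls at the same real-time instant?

Source frame index: (0×3600 + 58×60 + 12) × 60 + 10 = 209530.
Real time: 209530 / (60) = 20953/6 s.
Target frame: (20953/6) × (24) = 83812.

frame 83812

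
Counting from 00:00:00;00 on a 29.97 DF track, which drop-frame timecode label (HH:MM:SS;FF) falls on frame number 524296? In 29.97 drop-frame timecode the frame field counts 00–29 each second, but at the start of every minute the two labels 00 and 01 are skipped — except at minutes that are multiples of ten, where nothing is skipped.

Ten DF minutes hold 17982 frames, so frame 524296 lies in block 29 (frames 521478–539459) with 2818 frames into that block.
The block's first minute is 1800 frames and the rest 1798 each; 2818 frames reaches minute 1, so 29 × 18 + 1 × 2 = 524 labels have been skipped so far.
Adding those back, label number 524296 + 524 = 524820 at 30 labels/s is 17494 s + 0 f = 4 h 51 min 34 s frame 0, i.e. 04:51:34;00.

04:51:34;00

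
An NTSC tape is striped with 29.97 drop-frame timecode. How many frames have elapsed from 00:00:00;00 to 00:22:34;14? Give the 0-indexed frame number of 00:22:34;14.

40594

Complete 10-minute blocks: 2, each 17982 frames → 35964.
Remaining 2 whole minutes in the current block: 1800 + 1 × 1798 = 3598 frames.
Within the current minute: 34 × 30 + 14 − 2 = 1032 (labels ;00/;01 skipped at this minute). Total = 35964 + 3598 + 1032 = 40594.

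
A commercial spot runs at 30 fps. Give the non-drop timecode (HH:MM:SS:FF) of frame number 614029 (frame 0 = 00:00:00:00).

05:41:07:19

614029 ÷ 30 = 20467 full seconds, remainder 19 frames.
20467 s = 5 h 41 min 7 s.
Timecode: 05:41:07:19.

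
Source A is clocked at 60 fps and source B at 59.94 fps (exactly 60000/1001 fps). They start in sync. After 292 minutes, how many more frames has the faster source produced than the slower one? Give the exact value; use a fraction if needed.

1051200/1001 frames

292 min = 17520 s.
A emits 60 × 17520 = 1051200 frames; B emits 60000/1001 × 17520 = 1051200000/1001.
Difference = 1051200/1001 frames (≈ 1050.1499); B is behind A.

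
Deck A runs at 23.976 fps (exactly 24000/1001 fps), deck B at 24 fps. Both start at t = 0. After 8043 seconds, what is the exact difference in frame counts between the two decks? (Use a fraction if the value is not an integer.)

A emits 24000/1001 × 8043 = 27576000/143 frames; B emits 24 × 8043 = 193032.
Difference = 27576/143 frames (≈ 192.8392); B is ahead of A.

27576/143 frames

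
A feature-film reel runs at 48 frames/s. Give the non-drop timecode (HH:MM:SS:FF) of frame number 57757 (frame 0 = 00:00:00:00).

57757 ÷ 48 = 1203 full seconds, remainder 13 frames.
1203 s = 0 h 20 min 3 s.
Timecode: 00:20:03:13.

00:20:03:13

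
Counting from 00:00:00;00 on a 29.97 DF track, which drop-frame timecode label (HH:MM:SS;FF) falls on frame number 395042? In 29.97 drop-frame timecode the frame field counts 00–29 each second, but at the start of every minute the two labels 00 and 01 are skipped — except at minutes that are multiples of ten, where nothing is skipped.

Ten DF minutes hold 17982 frames, so frame 395042 lies in block 21 (frames 377622–395603) with 17420 frames into that block.
The block's first minute is 1800 frames and the rest 1798 each; 17420 frames reaches minute 9, so 21 × 18 + 9 × 2 = 396 labels have been skipped so far.
Adding those back, label number 395042 + 396 = 395438 at 30 labels/s is 13181 s + 8 f = 3 h 39 min 41 s frame 8, i.e. 03:39:41;08.

03:39:41;08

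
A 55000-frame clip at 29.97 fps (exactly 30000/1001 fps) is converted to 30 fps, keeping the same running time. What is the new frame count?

55055 frames

Target frames = source frames × (target rate / source rate) = 55000 × (30)/(30000/1001) = 55000 × 1001/1000 = 55055.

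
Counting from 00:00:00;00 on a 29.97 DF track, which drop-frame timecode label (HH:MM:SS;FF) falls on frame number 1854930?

17:11:32;26

Ten DF minutes hold 17982 frames, so frame 1854930 lies in block 103 (frames 1852146–1870127) with 2784 frames into that block.
The block's first minute is 1800 frames and the rest 1798 each; 2784 frames reaches minute 1, so 103 × 18 + 1 × 2 = 1856 labels have been skipped so far.
Adding those back, label number 1854930 + 1856 = 1856786 at 30 labels/s is 61892 s + 26 f = 17 h 11 min 32 s frame 26, i.e. 17:11:32;26.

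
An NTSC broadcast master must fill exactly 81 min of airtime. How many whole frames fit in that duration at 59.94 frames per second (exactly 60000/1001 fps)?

291308 frames

81 min = 4860 s.
Frames = 4860 × 60000/1001 = 291600000/1001 ≈ 291308.6913.
Complete frames: 291308.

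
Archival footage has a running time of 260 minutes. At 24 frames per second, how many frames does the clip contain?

260 min = 15600 s.
Frames = 15600 × 24 = 374400.

374400 frames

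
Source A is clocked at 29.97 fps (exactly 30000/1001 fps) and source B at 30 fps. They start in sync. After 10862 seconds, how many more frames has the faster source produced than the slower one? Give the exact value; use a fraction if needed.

325860/1001 frames

A emits 30000/1001 × 10862 = 325860000/1001 frames; B emits 30 × 10862 = 325860.
Difference = 325860/1001 frames (≈ 325.5345); B is ahead of A.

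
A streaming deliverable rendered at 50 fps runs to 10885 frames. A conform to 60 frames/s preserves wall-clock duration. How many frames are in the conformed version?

Target frames = source frames × (target rate / source rate) = 10885 × (60)/(50) = 10885 × 6/5 = 13062.

13062 frames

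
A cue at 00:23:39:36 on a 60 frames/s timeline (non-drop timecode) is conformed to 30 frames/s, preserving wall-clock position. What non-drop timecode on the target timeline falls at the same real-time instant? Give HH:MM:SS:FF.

00:23:39:18

Source frame index: (0×3600 + 23×60 + 39) × 60 + 36 = 85176.
Real time: 85176 / (60) = 7098/5 s.
Target frame: (7098/5) × (30) = 42588.
At 30 labels/s: frame 42588 → 00:23:39:18.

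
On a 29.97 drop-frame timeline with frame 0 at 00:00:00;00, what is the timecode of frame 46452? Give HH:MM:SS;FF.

Ten DF minutes hold 17982 frames, so frame 46452 lies in block 2 (frames 35964–53945) with 10488 frames into that block.
The block's first minute is 1800 frames and the rest 1798 each; 10488 frames reaches minute 5, so 2 × 18 + 5 × 2 = 46 labels have been skipped so far.
Adding those back, label number 46452 + 46 = 46498 at 30 labels/s is 1549 s + 28 f = 0 h 25 min 49 s frame 28, i.e. 00:25:49;28.

00:25:49;28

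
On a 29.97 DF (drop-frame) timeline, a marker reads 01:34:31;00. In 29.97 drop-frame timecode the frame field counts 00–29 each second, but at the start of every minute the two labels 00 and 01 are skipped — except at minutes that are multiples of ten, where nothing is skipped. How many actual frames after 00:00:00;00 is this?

169960

As if non-drop at 30 labels/s: (1 × 3600 + 34 × 60 + 31) × 30 + 0 = 170130.
Minute boundaries passed: 94; those not divisible by 10: 94 − 9 = 85; dropped labels = 2 × 85 = 170.
Actual frame index = 170130 − 170 = 169960.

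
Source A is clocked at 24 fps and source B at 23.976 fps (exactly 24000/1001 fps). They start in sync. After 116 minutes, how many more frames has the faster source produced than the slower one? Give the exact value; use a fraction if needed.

167040/1001 frames

116 min = 6960 s.
A emits 24 × 6960 = 167040 frames; B emits 24000/1001 × 6960 = 167040000/1001.
Difference = 167040/1001 frames (≈ 166.8731); B is behind A.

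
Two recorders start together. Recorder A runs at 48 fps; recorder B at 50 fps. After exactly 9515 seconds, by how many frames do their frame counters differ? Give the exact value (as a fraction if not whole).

19030 frames

A emits 48 × 9515 = 456720 frames; B emits 50 × 9515 = 475750.
Difference = 19030 frames; B is ahead of A.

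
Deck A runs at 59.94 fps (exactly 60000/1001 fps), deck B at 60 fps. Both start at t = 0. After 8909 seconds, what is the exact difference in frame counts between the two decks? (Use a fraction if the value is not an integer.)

A emits 60000/1001 × 8909 = 534540000/1001 frames; B emits 60 × 8909 = 534540.
Difference = 534540/1001 frames (≈ 534.0060); B is ahead of A.

534540/1001 frames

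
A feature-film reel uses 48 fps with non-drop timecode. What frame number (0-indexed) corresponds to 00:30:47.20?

frame 88676

Total seconds to the label: (0 × 3600 + 30 × 60 + 47) = 1847.
Frame index = 1847 × 48 + 20 = 88676.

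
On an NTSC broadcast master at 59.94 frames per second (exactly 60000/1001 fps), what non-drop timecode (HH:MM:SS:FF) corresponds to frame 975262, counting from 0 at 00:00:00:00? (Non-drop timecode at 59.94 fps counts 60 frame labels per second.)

975262 ÷ 60 = 16254 full seconds, remainder 22 frames.
16254 s = 4 h 30 min 54 s.
Timecode: 04:30:54:22.

04:30:54:22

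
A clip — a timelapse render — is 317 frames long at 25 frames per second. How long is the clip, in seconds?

Running time = 317 / (25) = 12.68 s.

12.68 seconds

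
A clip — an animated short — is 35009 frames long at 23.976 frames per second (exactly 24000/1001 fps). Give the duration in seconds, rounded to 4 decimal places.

Running time = 35009 × 1001/24000 = 35044009/24000 s ≈ 1460.1670 s.

1460.1670 seconds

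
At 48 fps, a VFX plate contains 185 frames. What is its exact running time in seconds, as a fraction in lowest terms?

Running time = 185 ÷ (48) = 185 × 1/48 = 185/48 s.

185/48 seconds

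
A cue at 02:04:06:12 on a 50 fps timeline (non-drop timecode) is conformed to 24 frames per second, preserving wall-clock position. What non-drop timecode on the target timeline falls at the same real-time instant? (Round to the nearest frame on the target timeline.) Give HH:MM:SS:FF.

Source frame index: (2×3600 + 4×60 + 6) × 50 + 12 = 372312.
Real time: 372312 / (50) = 186156/25 s.
Target frame: (186156/25) × (24) = 4467744/25 ≈ 178709.760 → 178710.
At 24 labels/s: frame 178710 → 02:04:06:06.

02:04:06:06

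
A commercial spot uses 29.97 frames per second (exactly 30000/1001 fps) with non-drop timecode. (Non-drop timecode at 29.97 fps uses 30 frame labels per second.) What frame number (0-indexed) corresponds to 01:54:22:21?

frame 205881

Total seconds to the label: (1 × 3600 + 54 × 60 + 22) = 6862.
Frame index = 6862 × 30 + 21 = 205881.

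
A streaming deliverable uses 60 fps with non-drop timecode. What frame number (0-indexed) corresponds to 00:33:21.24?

Total seconds to the label: (0 × 3600 + 33 × 60 + 21) = 2001.
Frame index = 2001 × 60 + 24 = 120084.

120084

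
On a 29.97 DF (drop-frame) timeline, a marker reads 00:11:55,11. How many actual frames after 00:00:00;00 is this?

21441

Complete 10-minute blocks: 1, each 17982 frames → 17982.
Remaining 1 whole minute in the current block: 1800 + 0 × 1798 = 1800 frames.
Within the current minute: 55 × 30 + 11 − 2 = 1659 (labels ;00/;01 skipped at this minute). Total = 17982 + 1800 + 1659 = 21441.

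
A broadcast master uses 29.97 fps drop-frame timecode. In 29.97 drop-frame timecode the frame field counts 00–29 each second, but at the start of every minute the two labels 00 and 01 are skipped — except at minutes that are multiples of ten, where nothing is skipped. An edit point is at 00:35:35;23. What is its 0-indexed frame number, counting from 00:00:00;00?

As if non-drop at 30 labels/s: (0 × 3600 + 35 × 60 + 35) × 30 + 23 = 64073.
Minute boundaries passed: 35; those not divisible by 10: 35 − 3 = 32; dropped labels = 2 × 32 = 64.
Actual frame index = 64073 − 64 = 64009.

64009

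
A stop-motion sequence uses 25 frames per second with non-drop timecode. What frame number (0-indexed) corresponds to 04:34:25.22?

Total seconds to the label: (4 × 3600 + 34 × 60 + 25) = 16465.
Frame index = 16465 × 25 + 22 = 411647.

frame 411647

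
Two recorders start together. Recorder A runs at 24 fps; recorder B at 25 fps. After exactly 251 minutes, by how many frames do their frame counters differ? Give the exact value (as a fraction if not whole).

15060 frames

251 min = 15060 s.
A emits 24 × 15060 = 361440 frames; B emits 25 × 15060 = 376500.
Difference = 15060 frames; B is ahead of A.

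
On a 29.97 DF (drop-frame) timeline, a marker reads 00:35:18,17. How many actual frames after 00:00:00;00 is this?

Complete 10-minute blocks: 3, each 17982 frames → 53946.
Remaining 5 whole minutes in the current block: 1800 + 4 × 1798 = 8992 frames.
Within the current minute: 18 × 30 + 17 − 2 = 555 (labels ;00/;01 skipped at this minute). Total = 53946 + 8992 + 555 = 63493.

63493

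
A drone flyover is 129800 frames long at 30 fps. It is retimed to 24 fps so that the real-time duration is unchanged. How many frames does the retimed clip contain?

Target frames = source frames × (target rate / source rate) = 129800 × (24)/(30) = 129800 × 4/5 = 103840.

103840 frames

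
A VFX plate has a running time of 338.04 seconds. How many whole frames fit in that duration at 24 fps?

8112 frames

Frames = 338.04 × 24 = 202824/25 ≈ 8112.9600.
Complete frames: 8112.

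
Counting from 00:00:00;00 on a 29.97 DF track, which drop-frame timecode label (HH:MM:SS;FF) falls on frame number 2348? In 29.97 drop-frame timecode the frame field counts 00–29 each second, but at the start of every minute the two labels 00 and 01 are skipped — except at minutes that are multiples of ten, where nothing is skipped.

00:01:18;10

Ten DF minutes hold 17982 frames, so frame 2348 lies in block 0 (frames 0–17981) with 2348 frames into that block.
The block's first minute is 1800 frames and the rest 1798 each; 2348 frames reaches minute 1, so 0 × 18 + 1 × 2 = 2 labels have been skipped so far.
Adding those back, label number 2348 + 2 = 2350 at 30 labels/s is 78 s + 10 f = 0 h 1 min 18 s frame 10, i.e. 00:01:18;10.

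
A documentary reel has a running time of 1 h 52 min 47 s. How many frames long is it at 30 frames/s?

1 h 52 min 47 s = 6767 s.
Frames = 6767 × 30 = 203010.

203010 frames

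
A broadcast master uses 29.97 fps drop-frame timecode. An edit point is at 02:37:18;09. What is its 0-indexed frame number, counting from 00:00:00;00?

Complete 10-minute blocks: 15, each 17982 frames → 269730.
Remaining 7 whole minutes in the current block: 1800 + 6 × 1798 = 12588 frames.
Within the current minute: 18 × 30 + 9 − 2 = 547 (labels ;00/;01 skipped at this minute). Total = 269730 + 12588 + 547 = 282865.

282865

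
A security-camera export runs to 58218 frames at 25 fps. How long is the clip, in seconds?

Running time = 58218 / (25) = 2328.72 s.

2328.72 seconds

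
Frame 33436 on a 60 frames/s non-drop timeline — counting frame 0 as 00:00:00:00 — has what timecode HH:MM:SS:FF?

00:09:17:16

33436 ÷ 60 = 557 full seconds, remainder 16 frames.
557 s = 0 h 9 min 17 s.
Timecode: 00:09:17:16.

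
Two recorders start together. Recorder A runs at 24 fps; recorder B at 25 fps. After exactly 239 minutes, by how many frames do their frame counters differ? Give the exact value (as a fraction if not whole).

14340 frames

239 min = 14340 s.
A emits 24 × 14340 = 344160 frames; B emits 25 × 14340 = 358500.
Difference = 14340 frames; B is ahead of A.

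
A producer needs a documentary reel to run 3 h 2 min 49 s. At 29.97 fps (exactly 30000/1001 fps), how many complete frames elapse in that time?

328741 frames

3 h 2 min 49 s = 10969 s.
Frames = 10969 × 30000/1001 = 47010000/143 ≈ 328741.2587.
Complete frames: 328741.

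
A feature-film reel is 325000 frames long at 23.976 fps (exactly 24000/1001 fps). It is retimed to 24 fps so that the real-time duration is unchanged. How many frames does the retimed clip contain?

325325 frames

Target frames = source frames × (target rate / source rate) = 325000 × (24)/(24000/1001) = 325000 × 1001/1000 = 325325.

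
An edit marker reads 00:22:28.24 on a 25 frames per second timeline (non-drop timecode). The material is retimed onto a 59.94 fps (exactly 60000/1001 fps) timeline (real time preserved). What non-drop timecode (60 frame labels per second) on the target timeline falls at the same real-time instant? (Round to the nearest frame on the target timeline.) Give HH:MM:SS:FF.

Source frame index: (0×3600 + 22×60 + 28) × 25 + 24 = 33724.
Real time: 33724 / (25) = 33724/25 s.
Target frame: (33724/25) × (60000/1001) = 80937600/1001 ≈ 80856.743 → 80857.
At 60 labels/s: frame 80857 → 00:22:27:37.

00:22:27:37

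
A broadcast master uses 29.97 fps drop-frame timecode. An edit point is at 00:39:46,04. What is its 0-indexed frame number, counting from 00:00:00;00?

71512

As if non-drop at 30 labels/s: (0 × 3600 + 39 × 60 + 46) × 30 + 4 = 71584.
Minute boundaries passed: 39; those not divisible by 10: 39 − 3 = 36; dropped labels = 2 × 36 = 72.
Actual frame index = 71584 − 72 = 71512.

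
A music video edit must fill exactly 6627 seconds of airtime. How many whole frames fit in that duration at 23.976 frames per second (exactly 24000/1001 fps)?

Frames = 6627 × 24000/1001 = 159048000/1001 ≈ 158889.1109.
Complete frames: 158889.

158889 frames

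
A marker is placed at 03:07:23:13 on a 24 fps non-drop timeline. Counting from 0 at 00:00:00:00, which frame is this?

frame 269845

Total seconds to the label: (3 × 3600 + 7 × 60 + 23) = 11243.
Frame index = 11243 × 24 + 13 = 269845.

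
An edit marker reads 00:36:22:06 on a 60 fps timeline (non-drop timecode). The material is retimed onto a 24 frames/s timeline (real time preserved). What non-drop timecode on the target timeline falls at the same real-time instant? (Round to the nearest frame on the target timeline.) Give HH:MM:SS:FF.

Source frame index: (0×3600 + 36×60 + 22) × 60 + 6 = 130926.
Real time: 130926 / (60) = 21821/10 s.
Target frame: (21821/10) × (24) = 261852/5 ≈ 52370.400 → 52370.
At 24 labels/s: frame 52370 → 00:36:22:02.

00:36:22:02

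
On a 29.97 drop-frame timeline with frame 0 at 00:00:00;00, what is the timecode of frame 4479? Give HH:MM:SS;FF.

00:02:29;13

Each 10-minute DF block holds 10 × 60 × 30 − 9 × 2 = 17982 frames. 4479 ÷ 17982 → 0 full blocks, remainder 4479.
Within the partial block the first minute is 1800 frames and each further minute 1798, so 2 further minute boundaries passed. Total skipped labels = 18 × 0 + 2 × 2 = 4.
Non-drop label index = 4479 + 4 = 4483; at 30 labels/s that is 00:02:29:13, i.e. DF 00:02:29;13.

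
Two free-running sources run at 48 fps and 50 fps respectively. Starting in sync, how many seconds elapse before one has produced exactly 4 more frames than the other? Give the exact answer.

2 seconds

The gap grows by |50 − 48| = 2 frames per second.
Time for a 4-frame gap: 4 ÷ (2) = 2 s.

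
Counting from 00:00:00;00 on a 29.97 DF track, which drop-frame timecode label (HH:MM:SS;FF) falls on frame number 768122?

07:07:09;22

Each 10-minute DF block holds 10 × 60 × 30 − 9 × 2 = 17982 frames. 768122 ÷ 17982 → 42 full blocks, remainder 12878.
Within the partial block the first minute is 1800 frames and each further minute 1798, so 7 further minute boundaries passed. Total skipped labels = 18 × 42 + 2 × 7 = 770.
Non-drop label index = 768122 + 770 = 768892; at 30 labels/s that is 07:07:09:22, i.e. DF 07:07:09;22.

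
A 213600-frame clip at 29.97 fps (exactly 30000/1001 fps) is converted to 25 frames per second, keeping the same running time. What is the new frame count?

178178 frames

Target frames = source frames × (target rate / source rate) = 213600 × (25)/(30000/1001) = 213600 × 1001/1200 = 178178.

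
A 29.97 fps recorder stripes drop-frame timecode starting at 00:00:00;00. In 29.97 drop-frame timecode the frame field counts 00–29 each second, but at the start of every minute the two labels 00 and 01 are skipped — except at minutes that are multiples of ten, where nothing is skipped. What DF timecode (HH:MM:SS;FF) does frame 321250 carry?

02:58:39;02

Ten DF minutes hold 17982 frames, so frame 321250 lies in block 17 (frames 305694–323675) with 15556 frames into that block.
The block's first minute is 1800 frames and the rest 1798 each; 15556 frames reaches minute 8, so 17 × 18 + 8 × 2 = 322 labels have been skipped so far.
Adding those back, label number 321250 + 322 = 321572 at 30 labels/s is 10719 s + 2 f = 2 h 58 min 39 s frame 2, i.e. 02:58:39;02.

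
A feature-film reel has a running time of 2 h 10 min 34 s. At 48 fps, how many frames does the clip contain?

376032 frames

2 h 10 min 34 s = 7834 s.
Frames = 7834 × 48 = 376032.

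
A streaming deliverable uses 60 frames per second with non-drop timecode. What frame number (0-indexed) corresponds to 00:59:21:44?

213704

Total seconds to the label: (0 × 3600 + 59 × 60 + 21) = 3561.
Frame index = 3561 × 60 + 44 = 213704.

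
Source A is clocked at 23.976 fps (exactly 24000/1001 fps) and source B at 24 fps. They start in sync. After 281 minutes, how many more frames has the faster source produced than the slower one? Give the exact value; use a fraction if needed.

404640/1001 frames

281 min = 16860 s.
A emits 24000/1001 × 16860 = 404640000/1001 frames; B emits 24 × 16860 = 404640.
Difference = 404640/1001 frames (≈ 404.2358); B is ahead of A.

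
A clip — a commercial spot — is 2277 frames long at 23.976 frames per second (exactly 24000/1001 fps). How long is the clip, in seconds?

Running time = 2277 / (24000/1001) = 94.969875 s.

94.969875 seconds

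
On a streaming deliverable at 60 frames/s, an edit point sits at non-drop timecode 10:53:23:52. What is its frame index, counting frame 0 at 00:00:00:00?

2352232

Total seconds to the label: (10 × 3600 + 53 × 60 + 23) = 39203.
Frame index = 39203 × 60 + 52 = 2352232.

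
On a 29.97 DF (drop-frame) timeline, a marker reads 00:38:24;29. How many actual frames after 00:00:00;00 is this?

As if non-drop at 30 labels/s: (0 × 3600 + 38 × 60 + 24) × 30 + 29 = 69149.
Minute boundaries passed: 38; those not divisible by 10: 38 − 3 = 35; dropped labels = 2 × 35 = 70.
Actual frame index = 69149 − 70 = 69079.

69079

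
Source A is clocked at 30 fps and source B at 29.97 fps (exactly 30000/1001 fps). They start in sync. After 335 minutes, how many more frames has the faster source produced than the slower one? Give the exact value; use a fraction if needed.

335 min = 20100 s.
A emits 30 × 20100 = 603000 frames; B emits 30000/1001 × 20100 = 603000000/1001.
Difference = 603000/1001 frames (≈ 602.3976); B is behind A.

603000/1001 frames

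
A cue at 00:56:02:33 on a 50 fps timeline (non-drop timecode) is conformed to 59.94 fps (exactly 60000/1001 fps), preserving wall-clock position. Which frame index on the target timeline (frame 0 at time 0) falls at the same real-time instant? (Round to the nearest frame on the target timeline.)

Source frame index: (0×3600 + 56×60 + 2) × 50 + 33 = 168133.
Real time: 168133 / (50) = 168133/50 s.
Target frame: (168133/50) × (60000/1001) = 28822800/143 ≈ 201558.042 → 201558.

frame 201558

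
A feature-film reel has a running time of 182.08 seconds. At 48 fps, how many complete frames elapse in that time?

Frames = 182.08 × 48 = 218496/25 ≈ 8739.8400.
Complete frames: 8739.

8739 frames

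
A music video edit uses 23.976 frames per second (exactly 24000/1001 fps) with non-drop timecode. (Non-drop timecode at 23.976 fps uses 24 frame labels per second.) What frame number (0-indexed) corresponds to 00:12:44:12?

18348

Total seconds to the label: (0 × 3600 + 12 × 60 + 44) = 764.
Frame index = 764 × 24 + 12 = 18348.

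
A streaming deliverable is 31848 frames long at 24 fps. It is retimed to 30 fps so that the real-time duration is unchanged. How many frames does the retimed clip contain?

39810 frames

Target frames = source frames × (target rate / source rate) = 31848 × (30)/(24) = 31848 × 5/4 = 39810.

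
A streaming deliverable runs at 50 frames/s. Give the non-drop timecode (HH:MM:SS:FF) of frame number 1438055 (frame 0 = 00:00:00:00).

1438055 ÷ 50 = 28761 full seconds, remainder 5 frames.
28761 s = 7 h 59 min 21 s.
Timecode: 07:59:21:05.

07:59:21:05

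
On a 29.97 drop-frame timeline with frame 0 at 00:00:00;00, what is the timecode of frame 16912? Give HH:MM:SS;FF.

Each 10-minute DF block holds 10 × 60 × 30 − 9 × 2 = 17982 frames. 16912 ÷ 17982 → 0 full blocks, remainder 16912.
Within the partial block the first minute is 1800 frames and each further minute 1798, so 9 further minute boundaries passed. Total skipped labels = 18 × 0 + 2 × 9 = 18.
Non-drop label index = 16912 + 18 = 16930; at 30 labels/s that is 00:09:24:10, i.e. DF 00:09:24;10.

00:09:24;10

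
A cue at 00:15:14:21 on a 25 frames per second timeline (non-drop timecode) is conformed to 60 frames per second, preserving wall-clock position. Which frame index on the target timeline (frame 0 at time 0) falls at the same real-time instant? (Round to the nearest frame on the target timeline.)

Source frame index: (0×3600 + 15×60 + 14) × 25 + 21 = 22871.
Real time: 22871 / (25) = 22871/25 s.
Target frame: (22871/25) × (60) = 274452/5 ≈ 54890.400 → 54890.

frame 54890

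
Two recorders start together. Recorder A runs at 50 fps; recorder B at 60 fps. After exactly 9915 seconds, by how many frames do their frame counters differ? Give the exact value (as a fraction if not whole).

99150 frames

A emits 50 × 9915 = 495750 frames; B emits 60 × 9915 = 594900.
Difference = 99150 frames; B is ahead of A.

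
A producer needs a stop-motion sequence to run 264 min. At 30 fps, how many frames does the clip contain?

264 min = 15840 s.
Frames = 15840 × 30 = 475200.

475200 frames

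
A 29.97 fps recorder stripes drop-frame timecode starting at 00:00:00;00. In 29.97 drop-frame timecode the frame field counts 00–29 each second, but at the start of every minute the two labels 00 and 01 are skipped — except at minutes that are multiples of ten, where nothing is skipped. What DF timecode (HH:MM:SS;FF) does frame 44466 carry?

Ten DF minutes hold 17982 frames, so frame 44466 lies in block 2 (frames 35964–53945) with 8502 frames into that block.
The block's first minute is 1800 frames and the rest 1798 each; 8502 frames reaches minute 4, so 2 × 18 + 4 × 2 = 44 labels have been skipped so far.
Adding those back, label number 44466 + 44 = 44510 at 30 labels/s is 1483 s + 20 f = 0 h 24 min 43 s frame 20, i.e. 00:24:43;20.

00:24:43;20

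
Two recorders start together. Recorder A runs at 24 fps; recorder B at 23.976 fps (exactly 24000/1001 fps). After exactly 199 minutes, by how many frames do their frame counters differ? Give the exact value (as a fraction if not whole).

286560/1001 frames

199 min = 11940 s.
A emits 24 × 11940 = 286560 frames; B emits 24000/1001 × 11940 = 286560000/1001.
Difference = 286560/1001 frames (≈ 286.2737); B is behind A.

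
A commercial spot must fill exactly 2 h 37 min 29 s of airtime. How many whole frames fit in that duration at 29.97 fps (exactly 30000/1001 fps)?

283186 frames

2 h 37 min 29 s = 9449 s.
Frames = 9449 × 30000/1001 = 25770000/91 ≈ 283186.8132.
Complete frames: 283186.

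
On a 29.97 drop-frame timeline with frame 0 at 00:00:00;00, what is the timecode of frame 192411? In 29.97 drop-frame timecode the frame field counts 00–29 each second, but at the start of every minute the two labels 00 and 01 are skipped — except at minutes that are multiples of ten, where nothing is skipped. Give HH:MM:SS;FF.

Ten DF minutes hold 17982 frames, so frame 192411 lies in block 10 (frames 179820–197801) with 12591 frames into that block.
The block's first minute is 1800 frames and the rest 1798 each; 12591 frames reaches minute 7, so 10 × 18 + 7 × 2 = 194 labels have been skipped so far.
Adding those back, label number 192411 + 194 = 192605 at 30 labels/s is 6420 s + 5 f = 1 h 47 min 0 s frame 5, i.e. 01:47:00;05.

01:47:00;05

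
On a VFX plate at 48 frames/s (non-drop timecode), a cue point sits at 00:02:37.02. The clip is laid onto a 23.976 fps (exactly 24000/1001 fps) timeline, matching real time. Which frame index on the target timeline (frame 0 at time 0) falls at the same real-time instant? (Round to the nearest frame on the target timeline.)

Source frame index: (0×3600 + 2×60 + 37) × 48 + 2 = 7538.
Real time: 7538 / (48) = 3769/24 s.
Target frame: (3769/24) × (24000/1001) = 3769000/1001 ≈ 3765.235 → 3765.

frame 3765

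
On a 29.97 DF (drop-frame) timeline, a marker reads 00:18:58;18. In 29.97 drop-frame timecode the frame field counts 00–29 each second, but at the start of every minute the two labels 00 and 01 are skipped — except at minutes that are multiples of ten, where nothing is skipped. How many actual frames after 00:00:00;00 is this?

As if non-drop at 30 labels/s: (0 × 3600 + 18 × 60 + 58) × 30 + 18 = 34158.
Minute boundaries passed: 18; those not divisible by 10: 18 − 1 = 17; dropped labels = 2 × 17 = 34.
Actual frame index = 34158 − 34 = 34124.

34124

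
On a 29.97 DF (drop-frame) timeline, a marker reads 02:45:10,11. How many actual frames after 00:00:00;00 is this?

Complete 10-minute blocks: 16, each 17982 frames → 287712.
Remaining 5 whole minutes in the current block: 1800 + 4 × 1798 = 8992 frames.
Within the current minute: 10 × 30 + 11 − 2 = 309 (labels ;00/;01 skipped at this minute). Total = 287712 + 8992 + 309 = 297013.

297013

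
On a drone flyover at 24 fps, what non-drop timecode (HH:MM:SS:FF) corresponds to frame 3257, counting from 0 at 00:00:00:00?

3257 ÷ 24 = 135 full seconds, remainder 17 frames.
135 s = 0 h 2 min 15 s.
Timecode: 00:02:15:17.

00:02:15:17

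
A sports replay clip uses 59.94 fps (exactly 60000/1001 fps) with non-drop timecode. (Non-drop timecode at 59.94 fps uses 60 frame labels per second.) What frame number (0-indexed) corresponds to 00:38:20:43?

Total seconds to the label: (0 × 3600 + 38 × 60 + 20) = 2300.
Frame index = 2300 × 60 + 43 = 138043.

frame 138043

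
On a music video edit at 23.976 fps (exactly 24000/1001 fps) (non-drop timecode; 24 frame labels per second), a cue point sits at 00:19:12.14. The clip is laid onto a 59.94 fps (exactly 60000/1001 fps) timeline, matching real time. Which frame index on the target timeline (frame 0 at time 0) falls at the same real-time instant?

Source frame index: (0×3600 + 19×60 + 12) × 24 + 14 = 27662.
Real time: 27662 / (24000/1001) = 13844831/12000 s.
Target frame: (13844831/12000) × (60000/1001) = 69155.

frame 69155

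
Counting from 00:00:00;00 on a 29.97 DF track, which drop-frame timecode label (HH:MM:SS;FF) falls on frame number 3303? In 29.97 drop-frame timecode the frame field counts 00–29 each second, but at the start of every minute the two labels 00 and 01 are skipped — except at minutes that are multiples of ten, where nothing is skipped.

Ten DF minutes hold 17982 frames, so frame 3303 lies in block 0 (frames 0–17981) with 3303 frames into that block.
The block's first minute is 1800 frames and the rest 1798 each; 3303 frames reaches minute 1, so 0 × 18 + 1 × 2 = 2 labels have been skipped so far.
Adding those back, label number 3303 + 2 = 3305 at 30 labels/s is 110 s + 5 f = 0 h 1 min 50 s frame 5, i.e. 00:01:50;05.

00:01:50;05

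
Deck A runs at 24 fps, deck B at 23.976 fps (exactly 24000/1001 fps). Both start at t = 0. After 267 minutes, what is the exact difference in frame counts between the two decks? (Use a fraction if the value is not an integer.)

384480/1001 frames

267 min = 16020 s.
A emits 24 × 16020 = 384480 frames; B emits 24000/1001 × 16020 = 384480000/1001.
Difference = 384480/1001 frames (≈ 384.0959); B is behind A.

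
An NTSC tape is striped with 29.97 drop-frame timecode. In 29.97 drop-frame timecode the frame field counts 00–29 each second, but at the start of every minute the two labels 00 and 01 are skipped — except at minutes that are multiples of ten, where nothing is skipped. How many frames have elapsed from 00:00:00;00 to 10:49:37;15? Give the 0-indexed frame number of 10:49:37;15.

1168155

As if non-drop at 30 labels/s: (10 × 3600 + 49 × 60 + 37) × 30 + 15 = 1169325.
Minute boundaries passed: 649; those not divisible by 10: 649 − 64 = 585; dropped labels = 2 × 585 = 1170.
Actual frame index = 1169325 − 1170 = 1168155.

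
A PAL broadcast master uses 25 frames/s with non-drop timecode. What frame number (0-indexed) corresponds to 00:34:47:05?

frame 52180

Total seconds to the label: (0 × 3600 + 34 × 60 + 47) = 2087.
Frame index = 2087 × 25 + 5 = 52180.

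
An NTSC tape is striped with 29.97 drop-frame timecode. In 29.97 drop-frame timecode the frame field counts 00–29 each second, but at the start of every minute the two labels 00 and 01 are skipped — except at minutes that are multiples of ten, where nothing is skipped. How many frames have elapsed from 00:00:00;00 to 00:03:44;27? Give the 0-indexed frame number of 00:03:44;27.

6741

Complete 10-minute blocks: 0, each 17982 frames → 0.
Remaining 3 whole minutes in the current block: 1800 + 2 × 1798 = 5396 frames.
Within the current minute: 44 × 30 + 27 − 2 = 1345 (labels ;00/;01 skipped at this minute). Total = 0 + 5396 + 1345 = 6741.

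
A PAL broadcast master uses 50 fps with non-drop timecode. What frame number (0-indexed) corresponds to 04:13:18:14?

Total seconds to the label: (4 × 3600 + 13 × 60 + 18) = 15198.
Frame index = 15198 × 50 + 14 = 759914.

frame 759914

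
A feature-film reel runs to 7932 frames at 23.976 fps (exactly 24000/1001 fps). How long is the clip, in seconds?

Running time = 7932 / (24000/1001) = 330.8305 s.

330.8305 seconds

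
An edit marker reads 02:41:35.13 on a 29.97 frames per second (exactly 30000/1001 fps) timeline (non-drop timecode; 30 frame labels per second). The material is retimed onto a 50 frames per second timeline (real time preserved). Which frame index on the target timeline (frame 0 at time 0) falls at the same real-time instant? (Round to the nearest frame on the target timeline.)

Source frame index: (2×3600 + 41×60 + 35) × 30 + 13 = 290863.
Real time: 290863 / (30000/1001) = 291153863/30000 s.
Target frame: (291153863/30000) × (50) = 291153863/600 ≈ 485256.438 → 485256.

frame 485256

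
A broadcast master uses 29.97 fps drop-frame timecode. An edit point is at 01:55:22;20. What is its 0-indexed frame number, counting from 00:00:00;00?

As if non-drop at 30 labels/s: (1 × 3600 + 55 × 60 + 22) × 30 + 20 = 207680.
Minute boundaries passed: 115; those not divisible by 10: 115 − 11 = 104; dropped labels = 2 × 104 = 208.
Actual frame index = 207680 − 208 = 207472.

207472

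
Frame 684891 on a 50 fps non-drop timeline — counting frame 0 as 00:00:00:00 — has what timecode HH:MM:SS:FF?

684891 ÷ 50 = 13697 full seconds, remainder 41 frames.
13697 s = 3 h 48 min 17 s.
Timecode: 03:48:17:41.

03:48:17:41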